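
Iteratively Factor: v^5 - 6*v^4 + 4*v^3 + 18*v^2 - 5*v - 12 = (v + 1)*(v^4 - 7*v^3 + 11*v^2 + 7*v - 12) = (v - 3)*(v + 1)*(v^3 - 4*v^2 - v + 4) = (v - 3)*(v - 1)*(v + 1)*(v^2 - 3*v - 4) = (v - 4)*(v - 3)*(v - 1)*(v + 1)*(v + 1)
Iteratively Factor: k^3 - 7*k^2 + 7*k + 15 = (k + 1)*(k^2 - 8*k + 15) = (k - 5)*(k + 1)*(k - 3)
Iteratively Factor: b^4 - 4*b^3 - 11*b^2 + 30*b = (b + 3)*(b^3 - 7*b^2 + 10*b) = (b - 5)*(b + 3)*(b^2 - 2*b) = b*(b - 5)*(b + 3)*(b - 2)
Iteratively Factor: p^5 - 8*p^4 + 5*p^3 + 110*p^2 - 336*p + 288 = (p - 4)*(p^4 - 4*p^3 - 11*p^2 + 66*p - 72) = (p - 4)*(p + 4)*(p^3 - 8*p^2 + 21*p - 18) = (p - 4)*(p - 3)*(p + 4)*(p^2 - 5*p + 6) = (p - 4)*(p - 3)*(p - 2)*(p + 4)*(p - 3)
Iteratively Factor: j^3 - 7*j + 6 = (j - 1)*(j^2 + j - 6) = (j - 1)*(j + 3)*(j - 2)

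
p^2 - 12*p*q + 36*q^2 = (p - 6*q)^2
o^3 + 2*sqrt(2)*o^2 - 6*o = o*(o - sqrt(2))*(o + 3*sqrt(2))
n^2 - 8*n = n*(n - 8)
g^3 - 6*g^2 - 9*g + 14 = (g - 7)*(g - 1)*(g + 2)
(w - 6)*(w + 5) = w^2 - w - 30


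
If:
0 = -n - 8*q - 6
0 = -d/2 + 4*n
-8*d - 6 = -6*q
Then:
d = -48/37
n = -6/37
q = -27/37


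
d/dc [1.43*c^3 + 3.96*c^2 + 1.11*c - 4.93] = 4.29*c^2 + 7.92*c + 1.11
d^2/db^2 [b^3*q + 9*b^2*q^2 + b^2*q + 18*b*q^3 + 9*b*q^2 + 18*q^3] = 2*q*(3*b + 9*q + 1)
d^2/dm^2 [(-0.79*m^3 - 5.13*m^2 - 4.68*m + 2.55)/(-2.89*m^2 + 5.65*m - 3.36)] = (280.801184*m^3 - 516.657402*m^2 + 30.6707219999998*m + 180.239826)/(24.137569*m^6 - 141.568095*m^5 + 360.957243*m^4 - 509.544685*m^3 + 419.659632*m^2 - 191.35872*m + 37.933056)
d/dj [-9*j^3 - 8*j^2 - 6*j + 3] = -27*j^2 - 16*j - 6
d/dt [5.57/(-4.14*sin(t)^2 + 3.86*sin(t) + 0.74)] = (46.1196*sin(t) - 21.5002)*cos(t)/(-4.14*sin(t)^2 + 3.86*sin(t) + 0.74)^2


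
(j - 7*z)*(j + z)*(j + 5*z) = j^3 - j^2*z - 37*j*z^2 - 35*z^3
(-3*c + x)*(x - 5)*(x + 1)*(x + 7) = -3*c*x^3 - 9*c*x^2 + 99*c*x + 105*c + x^4 + 3*x^3 - 33*x^2 - 35*x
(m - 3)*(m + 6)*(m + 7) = m^3 + 10*m^2 + 3*m - 126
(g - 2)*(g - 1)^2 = g^3 - 4*g^2 + 5*g - 2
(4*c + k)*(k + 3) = 4*c*k + 12*c + k^2 + 3*k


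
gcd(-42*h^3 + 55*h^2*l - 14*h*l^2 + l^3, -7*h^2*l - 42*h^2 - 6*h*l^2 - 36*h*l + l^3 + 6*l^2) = 7*h - l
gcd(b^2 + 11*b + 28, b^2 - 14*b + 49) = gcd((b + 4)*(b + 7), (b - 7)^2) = 1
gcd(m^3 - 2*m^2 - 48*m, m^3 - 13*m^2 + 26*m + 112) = m - 8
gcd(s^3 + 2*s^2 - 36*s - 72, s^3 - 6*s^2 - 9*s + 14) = s + 2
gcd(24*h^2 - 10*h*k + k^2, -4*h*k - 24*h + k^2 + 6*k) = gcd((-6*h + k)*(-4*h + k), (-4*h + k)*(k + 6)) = 4*h - k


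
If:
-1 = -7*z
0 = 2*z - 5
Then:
No Solution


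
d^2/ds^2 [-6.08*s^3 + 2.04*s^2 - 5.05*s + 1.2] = 4.08 - 36.48*s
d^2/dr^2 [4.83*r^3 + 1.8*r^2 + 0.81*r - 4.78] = 28.98*r + 3.6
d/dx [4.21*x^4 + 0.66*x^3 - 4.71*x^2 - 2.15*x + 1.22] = 16.84*x^3 + 1.98*x^2 - 9.42*x - 2.15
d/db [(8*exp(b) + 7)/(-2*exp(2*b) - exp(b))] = (16*exp(2*b) + 28*exp(b) + 7)*exp(-b)/(4*exp(2*b) + 4*exp(b) + 1)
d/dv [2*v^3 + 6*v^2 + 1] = 6*v*(v + 2)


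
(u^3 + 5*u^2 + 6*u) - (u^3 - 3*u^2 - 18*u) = 8*u^2 + 24*u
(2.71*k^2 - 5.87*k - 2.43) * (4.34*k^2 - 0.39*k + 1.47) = 11.7614*k^4 - 26.5327*k^3 - 4.2732*k^2 - 7.6812*k - 3.5721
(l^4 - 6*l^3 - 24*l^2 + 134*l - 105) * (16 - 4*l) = -4*l^5 + 40*l^4 - 920*l^2 + 2564*l - 1680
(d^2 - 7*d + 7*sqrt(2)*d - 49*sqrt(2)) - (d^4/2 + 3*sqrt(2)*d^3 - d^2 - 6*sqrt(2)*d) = -d^4/2 - 3*sqrt(2)*d^3 + 2*d^2 - 7*d + 13*sqrt(2)*d - 49*sqrt(2)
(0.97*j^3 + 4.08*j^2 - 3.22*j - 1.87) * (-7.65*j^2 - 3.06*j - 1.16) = -7.4205*j^5 - 34.1802*j^4 + 11.023*j^3 + 19.4259*j^2 + 9.4574*j + 2.1692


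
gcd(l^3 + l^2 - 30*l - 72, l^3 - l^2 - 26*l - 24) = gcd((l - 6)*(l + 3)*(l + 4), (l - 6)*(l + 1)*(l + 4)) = l^2 - 2*l - 24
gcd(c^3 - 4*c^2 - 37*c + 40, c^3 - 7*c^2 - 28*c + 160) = c^2 - 3*c - 40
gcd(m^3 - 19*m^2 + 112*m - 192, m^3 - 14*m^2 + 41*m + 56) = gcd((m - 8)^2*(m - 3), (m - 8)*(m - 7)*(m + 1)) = m - 8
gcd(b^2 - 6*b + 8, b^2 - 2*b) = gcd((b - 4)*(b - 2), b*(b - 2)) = b - 2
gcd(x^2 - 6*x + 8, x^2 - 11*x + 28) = x - 4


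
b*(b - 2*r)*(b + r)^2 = b^4 - 3*b^2*r^2 - 2*b*r^3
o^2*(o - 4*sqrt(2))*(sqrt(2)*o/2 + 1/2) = sqrt(2)*o^4/2 - 7*o^3/2 - 2*sqrt(2)*o^2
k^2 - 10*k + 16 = (k - 8)*(k - 2)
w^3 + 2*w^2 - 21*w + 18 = (w - 3)*(w - 1)*(w + 6)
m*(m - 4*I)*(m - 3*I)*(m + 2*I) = m^4 - 5*I*m^3 + 2*m^2 - 24*I*m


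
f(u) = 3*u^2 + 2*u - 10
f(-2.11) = -0.86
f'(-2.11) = -10.66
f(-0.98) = -9.08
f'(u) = 6*u + 2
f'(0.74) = 6.44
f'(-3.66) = -19.96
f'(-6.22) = -35.32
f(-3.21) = 14.49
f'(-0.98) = -3.88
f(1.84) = 3.84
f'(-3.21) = -17.26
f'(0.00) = 2.00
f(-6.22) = 93.63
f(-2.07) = -1.29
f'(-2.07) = -10.42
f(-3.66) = 22.87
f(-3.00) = 11.00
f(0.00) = -10.00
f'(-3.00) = -16.00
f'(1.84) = 13.04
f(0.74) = -6.88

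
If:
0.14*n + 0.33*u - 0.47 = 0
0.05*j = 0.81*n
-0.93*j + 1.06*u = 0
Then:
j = 1.58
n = 0.10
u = 1.38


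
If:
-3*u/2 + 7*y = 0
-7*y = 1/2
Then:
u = -1/3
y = -1/14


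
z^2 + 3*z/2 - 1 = (z - 1/2)*(z + 2)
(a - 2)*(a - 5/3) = a^2 - 11*a/3 + 10/3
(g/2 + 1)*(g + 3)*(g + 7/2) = g^3/2 + 17*g^2/4 + 47*g/4 + 21/2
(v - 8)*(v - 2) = v^2 - 10*v + 16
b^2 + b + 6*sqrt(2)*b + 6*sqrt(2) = (b + 1)*(b + 6*sqrt(2))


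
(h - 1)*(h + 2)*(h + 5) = h^3 + 6*h^2 + 3*h - 10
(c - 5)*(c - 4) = c^2 - 9*c + 20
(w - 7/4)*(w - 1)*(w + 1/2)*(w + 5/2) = w^4 + w^3/4 - 21*w^2/4 + 29*w/16 + 35/16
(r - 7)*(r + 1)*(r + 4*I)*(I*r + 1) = I*r^4 - 3*r^3 - 6*I*r^3 + 18*r^2 - 3*I*r^2 + 21*r - 24*I*r - 28*I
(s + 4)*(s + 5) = s^2 + 9*s + 20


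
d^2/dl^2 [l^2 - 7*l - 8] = 2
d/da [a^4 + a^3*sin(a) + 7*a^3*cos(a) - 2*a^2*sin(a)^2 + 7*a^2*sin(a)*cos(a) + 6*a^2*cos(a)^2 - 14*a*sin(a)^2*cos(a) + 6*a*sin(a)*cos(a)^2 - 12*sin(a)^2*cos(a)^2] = -7*a^3*sin(a) + a^3*cos(a) + 4*a^3 + 3*a^2*sin(a) - 8*a^2*sin(2*a) + 21*a^2*cos(a) + 7*a^2*cos(2*a) + 7*a*sin(a)/2 + 7*a*sin(2*a) - 21*a*sin(3*a)/2 + 3*a*cos(a)/2 + 8*a*cos(2*a) + 9*a*cos(3*a)/2 + 4*a + 3*sin(a)/2 + 3*sin(3*a)/2 - 6*sin(4*a) - 7*cos(a)/2 + 7*cos(3*a)/2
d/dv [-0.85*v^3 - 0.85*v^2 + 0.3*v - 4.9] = -2.55*v^2 - 1.7*v + 0.3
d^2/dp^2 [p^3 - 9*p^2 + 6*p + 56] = 6*p - 18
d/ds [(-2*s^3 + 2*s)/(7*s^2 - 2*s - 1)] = 2*(-7*s^4 + 4*s^3 - 4*s^2 - 1)/(49*s^4 - 28*s^3 - 10*s^2 + 4*s + 1)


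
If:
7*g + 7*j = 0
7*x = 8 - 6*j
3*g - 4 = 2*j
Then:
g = 4/5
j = -4/5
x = 64/35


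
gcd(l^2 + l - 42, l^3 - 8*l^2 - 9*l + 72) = 1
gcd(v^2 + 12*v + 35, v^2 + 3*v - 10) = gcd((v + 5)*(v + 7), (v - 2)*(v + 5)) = v + 5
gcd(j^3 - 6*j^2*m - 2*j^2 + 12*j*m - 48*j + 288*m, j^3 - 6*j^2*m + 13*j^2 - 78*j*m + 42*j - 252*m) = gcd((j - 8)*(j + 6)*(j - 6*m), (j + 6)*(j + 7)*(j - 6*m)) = j^2 - 6*j*m + 6*j - 36*m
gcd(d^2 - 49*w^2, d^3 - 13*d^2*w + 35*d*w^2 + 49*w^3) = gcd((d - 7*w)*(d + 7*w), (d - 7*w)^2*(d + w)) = -d + 7*w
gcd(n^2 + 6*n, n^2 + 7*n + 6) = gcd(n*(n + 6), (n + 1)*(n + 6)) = n + 6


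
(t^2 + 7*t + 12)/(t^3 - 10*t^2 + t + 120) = (t + 4)/(t^2 - 13*t + 40)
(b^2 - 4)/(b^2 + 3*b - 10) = (b + 2)/(b + 5)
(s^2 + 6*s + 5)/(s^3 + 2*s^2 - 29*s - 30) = (s + 5)/(s^2 + s - 30)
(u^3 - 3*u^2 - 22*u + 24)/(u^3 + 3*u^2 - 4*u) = (u - 6)/u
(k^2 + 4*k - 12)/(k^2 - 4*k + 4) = (k + 6)/(k - 2)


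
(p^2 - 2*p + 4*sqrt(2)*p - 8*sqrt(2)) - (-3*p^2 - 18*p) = 4*p^2 + 4*sqrt(2)*p + 16*p - 8*sqrt(2)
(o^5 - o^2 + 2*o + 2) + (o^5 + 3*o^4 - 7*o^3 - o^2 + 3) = 2*o^5 + 3*o^4 - 7*o^3 - 2*o^2 + 2*o + 5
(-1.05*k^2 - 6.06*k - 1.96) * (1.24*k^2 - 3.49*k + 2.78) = -1.302*k^4 - 3.8499*k^3 + 15.8*k^2 - 10.0064*k - 5.4488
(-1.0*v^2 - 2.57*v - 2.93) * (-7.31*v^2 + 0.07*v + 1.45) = 7.31*v^4 + 18.7167*v^3 + 19.7884*v^2 - 3.9316*v - 4.2485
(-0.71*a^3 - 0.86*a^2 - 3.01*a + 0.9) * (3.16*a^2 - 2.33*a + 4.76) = -2.2436*a^5 - 1.0633*a^4 - 10.8874*a^3 + 5.7637*a^2 - 16.4246*a + 4.284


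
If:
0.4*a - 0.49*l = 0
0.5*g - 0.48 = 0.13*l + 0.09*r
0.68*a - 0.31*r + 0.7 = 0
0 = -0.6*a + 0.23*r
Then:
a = 5.44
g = 4.67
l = 4.44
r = 14.19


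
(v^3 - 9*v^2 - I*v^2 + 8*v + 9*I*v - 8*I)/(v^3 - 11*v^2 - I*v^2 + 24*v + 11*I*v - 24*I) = (v - 1)/(v - 3)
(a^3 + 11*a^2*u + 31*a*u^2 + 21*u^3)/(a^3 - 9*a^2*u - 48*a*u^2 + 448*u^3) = (a^2 + 4*a*u + 3*u^2)/(a^2 - 16*a*u + 64*u^2)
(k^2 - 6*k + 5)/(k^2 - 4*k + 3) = (k - 5)/(k - 3)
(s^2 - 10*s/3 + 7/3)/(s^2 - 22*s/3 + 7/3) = (3*s^2 - 10*s + 7)/(3*s^2 - 22*s + 7)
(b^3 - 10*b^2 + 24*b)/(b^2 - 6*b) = b - 4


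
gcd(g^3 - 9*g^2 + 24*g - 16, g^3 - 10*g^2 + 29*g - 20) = g^2 - 5*g + 4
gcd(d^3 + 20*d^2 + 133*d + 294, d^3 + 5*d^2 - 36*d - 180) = d + 6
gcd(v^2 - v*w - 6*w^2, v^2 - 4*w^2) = v + 2*w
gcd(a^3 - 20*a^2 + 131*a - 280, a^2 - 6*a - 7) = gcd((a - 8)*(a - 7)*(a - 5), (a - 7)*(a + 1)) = a - 7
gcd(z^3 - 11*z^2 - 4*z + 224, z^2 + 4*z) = z + 4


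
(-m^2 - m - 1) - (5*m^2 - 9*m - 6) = -6*m^2 + 8*m + 5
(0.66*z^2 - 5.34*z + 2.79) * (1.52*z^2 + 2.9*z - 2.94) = 1.0032*z^4 - 6.2028*z^3 - 13.1856*z^2 + 23.7906*z - 8.2026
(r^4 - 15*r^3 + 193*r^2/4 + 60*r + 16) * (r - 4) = r^5 - 19*r^4 + 433*r^3/4 - 133*r^2 - 224*r - 64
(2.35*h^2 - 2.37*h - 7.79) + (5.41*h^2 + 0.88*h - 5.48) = 7.76*h^2 - 1.49*h - 13.27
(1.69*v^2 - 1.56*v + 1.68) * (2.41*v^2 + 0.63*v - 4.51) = 4.0729*v^4 - 2.6949*v^3 - 4.5559*v^2 + 8.094*v - 7.5768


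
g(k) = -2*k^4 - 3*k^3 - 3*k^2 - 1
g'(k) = -8*k^3 - 9*k^2 - 6*k = k*(-8*k^2 - 9*k - 6)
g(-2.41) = -43.90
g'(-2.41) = 74.17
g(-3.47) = -201.74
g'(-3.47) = 246.71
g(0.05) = -1.01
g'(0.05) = -0.32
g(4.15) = -860.32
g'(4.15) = -751.69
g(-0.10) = -1.03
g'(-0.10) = 0.52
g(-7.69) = -5808.30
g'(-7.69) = 3151.97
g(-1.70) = -11.64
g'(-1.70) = 23.49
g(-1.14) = -3.83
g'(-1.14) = 7.00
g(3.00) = -271.00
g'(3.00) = -315.00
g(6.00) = -3349.00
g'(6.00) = -2088.00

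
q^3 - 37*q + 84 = (q - 4)*(q - 3)*(q + 7)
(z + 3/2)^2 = z^2 + 3*z + 9/4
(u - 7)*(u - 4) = u^2 - 11*u + 28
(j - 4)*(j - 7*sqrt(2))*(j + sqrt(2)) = j^3 - 6*sqrt(2)*j^2 - 4*j^2 - 14*j + 24*sqrt(2)*j + 56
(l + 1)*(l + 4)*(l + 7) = l^3 + 12*l^2 + 39*l + 28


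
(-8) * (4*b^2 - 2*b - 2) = -32*b^2 + 16*b + 16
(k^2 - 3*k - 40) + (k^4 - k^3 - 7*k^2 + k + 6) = k^4 - k^3 - 6*k^2 - 2*k - 34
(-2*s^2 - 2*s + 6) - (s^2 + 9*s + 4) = -3*s^2 - 11*s + 2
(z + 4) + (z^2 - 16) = z^2 + z - 12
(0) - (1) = -1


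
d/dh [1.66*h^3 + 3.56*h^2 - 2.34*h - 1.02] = 4.98*h^2 + 7.12*h - 2.34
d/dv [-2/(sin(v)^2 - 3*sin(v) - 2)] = 2*(2*sin(v) - 3)*cos(v)/(3*sin(v) + cos(v)^2 + 1)^2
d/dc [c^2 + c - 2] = 2*c + 1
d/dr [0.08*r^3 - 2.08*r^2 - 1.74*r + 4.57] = 0.24*r^2 - 4.16*r - 1.74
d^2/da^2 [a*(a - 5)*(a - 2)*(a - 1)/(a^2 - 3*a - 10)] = 2*(a^3 + 6*a^2 + 12*a - 16)/(a^3 + 6*a^2 + 12*a + 8)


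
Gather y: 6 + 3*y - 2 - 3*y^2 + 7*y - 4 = -3*y^2 + 10*y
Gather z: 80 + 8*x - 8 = 8*x + 72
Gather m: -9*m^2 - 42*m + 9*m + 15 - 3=-9*m^2 - 33*m + 12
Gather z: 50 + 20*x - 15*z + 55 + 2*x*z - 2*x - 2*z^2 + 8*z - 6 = 18*x - 2*z^2 + z*(2*x - 7) + 99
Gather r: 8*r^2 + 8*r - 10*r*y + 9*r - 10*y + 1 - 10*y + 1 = 8*r^2 + r*(17 - 10*y) - 20*y + 2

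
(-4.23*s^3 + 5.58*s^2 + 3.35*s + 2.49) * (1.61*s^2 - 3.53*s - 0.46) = -6.8103*s^5 + 23.9157*s^4 - 12.3581*s^3 - 10.3834*s^2 - 10.3307*s - 1.1454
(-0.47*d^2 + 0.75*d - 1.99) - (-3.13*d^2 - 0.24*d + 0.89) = 2.66*d^2 + 0.99*d - 2.88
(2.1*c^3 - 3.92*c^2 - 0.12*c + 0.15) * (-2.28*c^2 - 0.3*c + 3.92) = -4.788*c^5 + 8.3076*c^4 + 9.6816*c^3 - 15.6724*c^2 - 0.5154*c + 0.588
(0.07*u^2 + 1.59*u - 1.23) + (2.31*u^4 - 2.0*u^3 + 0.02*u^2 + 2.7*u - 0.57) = 2.31*u^4 - 2.0*u^3 + 0.09*u^2 + 4.29*u - 1.8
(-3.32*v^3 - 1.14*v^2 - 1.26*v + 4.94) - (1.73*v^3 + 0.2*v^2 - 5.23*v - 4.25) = -5.05*v^3 - 1.34*v^2 + 3.97*v + 9.19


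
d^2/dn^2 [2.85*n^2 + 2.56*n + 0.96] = 5.70000000000000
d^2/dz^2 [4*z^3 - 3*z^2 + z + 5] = 24*z - 6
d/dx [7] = 0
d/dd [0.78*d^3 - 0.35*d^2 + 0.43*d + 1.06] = 2.34*d^2 - 0.7*d + 0.43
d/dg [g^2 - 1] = 2*g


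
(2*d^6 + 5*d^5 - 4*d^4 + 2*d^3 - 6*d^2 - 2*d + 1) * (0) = 0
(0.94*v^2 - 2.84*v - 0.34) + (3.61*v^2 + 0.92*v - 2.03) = 4.55*v^2 - 1.92*v - 2.37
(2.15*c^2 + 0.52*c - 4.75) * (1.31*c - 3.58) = 2.8165*c^3 - 7.0158*c^2 - 8.0841*c + 17.005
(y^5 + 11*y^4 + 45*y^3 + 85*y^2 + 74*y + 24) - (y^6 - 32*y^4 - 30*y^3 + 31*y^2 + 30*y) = -y^6 + y^5 + 43*y^4 + 75*y^3 + 54*y^2 + 44*y + 24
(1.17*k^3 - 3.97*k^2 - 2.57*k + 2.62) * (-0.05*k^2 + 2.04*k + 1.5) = -0.0585*k^5 + 2.5853*k^4 - 6.2153*k^3 - 11.3288*k^2 + 1.4898*k + 3.93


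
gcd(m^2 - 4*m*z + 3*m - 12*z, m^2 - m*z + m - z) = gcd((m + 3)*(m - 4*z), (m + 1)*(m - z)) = 1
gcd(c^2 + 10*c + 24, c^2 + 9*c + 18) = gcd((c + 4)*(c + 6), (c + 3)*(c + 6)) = c + 6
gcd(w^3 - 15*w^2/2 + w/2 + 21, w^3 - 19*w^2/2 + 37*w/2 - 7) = w^2 - 9*w + 14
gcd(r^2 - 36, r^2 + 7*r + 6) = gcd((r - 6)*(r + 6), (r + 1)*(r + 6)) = r + 6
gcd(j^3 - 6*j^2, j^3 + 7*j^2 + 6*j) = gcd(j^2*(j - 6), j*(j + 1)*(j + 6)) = j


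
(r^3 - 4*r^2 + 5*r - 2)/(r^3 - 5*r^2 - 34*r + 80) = (r^2 - 2*r + 1)/(r^2 - 3*r - 40)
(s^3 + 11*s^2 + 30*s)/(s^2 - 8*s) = (s^2 + 11*s + 30)/(s - 8)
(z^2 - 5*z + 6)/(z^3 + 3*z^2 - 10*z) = (z - 3)/(z*(z + 5))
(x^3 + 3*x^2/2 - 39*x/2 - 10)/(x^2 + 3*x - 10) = (x^2 - 7*x/2 - 2)/(x - 2)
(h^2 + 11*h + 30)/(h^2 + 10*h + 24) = (h + 5)/(h + 4)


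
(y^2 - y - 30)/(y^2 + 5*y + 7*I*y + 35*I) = (y - 6)/(y + 7*I)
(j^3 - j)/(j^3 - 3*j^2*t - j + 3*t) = j/(j - 3*t)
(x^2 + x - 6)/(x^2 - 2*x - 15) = (x - 2)/(x - 5)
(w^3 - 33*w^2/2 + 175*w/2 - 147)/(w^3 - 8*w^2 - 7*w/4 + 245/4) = 2*(w - 6)/(2*w + 5)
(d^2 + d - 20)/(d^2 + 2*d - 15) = (d - 4)/(d - 3)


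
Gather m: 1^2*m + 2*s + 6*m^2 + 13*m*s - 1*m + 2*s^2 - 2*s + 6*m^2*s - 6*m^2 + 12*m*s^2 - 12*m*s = 6*m^2*s + m*(12*s^2 + s) + 2*s^2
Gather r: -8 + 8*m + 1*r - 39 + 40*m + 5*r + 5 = 48*m + 6*r - 42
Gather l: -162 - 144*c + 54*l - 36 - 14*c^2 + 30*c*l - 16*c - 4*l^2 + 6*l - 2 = -14*c^2 - 160*c - 4*l^2 + l*(30*c + 60) - 200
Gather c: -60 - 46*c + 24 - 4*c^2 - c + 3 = -4*c^2 - 47*c - 33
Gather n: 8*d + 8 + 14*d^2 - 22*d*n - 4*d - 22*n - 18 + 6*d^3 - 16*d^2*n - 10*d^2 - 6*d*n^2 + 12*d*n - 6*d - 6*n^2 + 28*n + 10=6*d^3 + 4*d^2 - 2*d + n^2*(-6*d - 6) + n*(-16*d^2 - 10*d + 6)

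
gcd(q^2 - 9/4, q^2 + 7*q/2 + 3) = q + 3/2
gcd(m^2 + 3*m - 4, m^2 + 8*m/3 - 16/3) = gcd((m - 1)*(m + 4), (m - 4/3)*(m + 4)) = m + 4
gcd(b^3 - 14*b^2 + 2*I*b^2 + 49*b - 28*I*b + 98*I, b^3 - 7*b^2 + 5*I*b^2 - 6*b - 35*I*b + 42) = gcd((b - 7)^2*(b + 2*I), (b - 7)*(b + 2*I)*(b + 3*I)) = b^2 + b*(-7 + 2*I) - 14*I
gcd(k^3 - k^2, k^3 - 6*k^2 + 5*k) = k^2 - k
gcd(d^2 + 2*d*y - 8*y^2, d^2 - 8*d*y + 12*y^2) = -d + 2*y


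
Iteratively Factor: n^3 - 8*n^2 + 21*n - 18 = (n - 3)*(n^2 - 5*n + 6) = (n - 3)^2*(n - 2)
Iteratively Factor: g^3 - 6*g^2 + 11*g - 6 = (g - 1)*(g^2 - 5*g + 6) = (g - 2)*(g - 1)*(g - 3)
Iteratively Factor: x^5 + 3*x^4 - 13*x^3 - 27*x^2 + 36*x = (x)*(x^4 + 3*x^3 - 13*x^2 - 27*x + 36) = x*(x - 1)*(x^3 + 4*x^2 - 9*x - 36) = x*(x - 3)*(x - 1)*(x^2 + 7*x + 12) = x*(x - 3)*(x - 1)*(x + 4)*(x + 3)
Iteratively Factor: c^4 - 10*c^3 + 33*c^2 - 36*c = (c)*(c^3 - 10*c^2 + 33*c - 36) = c*(c - 3)*(c^2 - 7*c + 12) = c*(c - 3)^2*(c - 4)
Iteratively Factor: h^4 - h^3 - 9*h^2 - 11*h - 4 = (h + 1)*(h^3 - 2*h^2 - 7*h - 4) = (h - 4)*(h + 1)*(h^2 + 2*h + 1) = (h - 4)*(h + 1)^2*(h + 1)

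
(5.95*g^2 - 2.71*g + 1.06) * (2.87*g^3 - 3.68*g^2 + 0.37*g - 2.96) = 17.0765*g^5 - 29.6737*g^4 + 15.2165*g^3 - 22.5155*g^2 + 8.4138*g - 3.1376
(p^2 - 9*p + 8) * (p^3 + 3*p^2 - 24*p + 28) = p^5 - 6*p^4 - 43*p^3 + 268*p^2 - 444*p + 224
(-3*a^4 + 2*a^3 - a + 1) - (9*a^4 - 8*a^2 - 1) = -12*a^4 + 2*a^3 + 8*a^2 - a + 2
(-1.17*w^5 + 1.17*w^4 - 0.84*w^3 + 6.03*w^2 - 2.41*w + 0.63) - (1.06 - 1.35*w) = -1.17*w^5 + 1.17*w^4 - 0.84*w^3 + 6.03*w^2 - 1.06*w - 0.43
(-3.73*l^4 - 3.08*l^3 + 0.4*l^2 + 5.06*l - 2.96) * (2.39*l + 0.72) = -8.9147*l^5 - 10.0468*l^4 - 1.2616*l^3 + 12.3814*l^2 - 3.4312*l - 2.1312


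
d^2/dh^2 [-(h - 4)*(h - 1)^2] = 12 - 6*h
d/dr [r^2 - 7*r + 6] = 2*r - 7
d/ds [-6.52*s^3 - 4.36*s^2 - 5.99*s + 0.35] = -19.56*s^2 - 8.72*s - 5.99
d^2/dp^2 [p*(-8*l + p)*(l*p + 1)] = -16*l^2 + 6*l*p + 2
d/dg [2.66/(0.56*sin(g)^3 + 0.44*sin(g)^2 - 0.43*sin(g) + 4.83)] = (-4.4688*sin(g)^2 - 2.3408*sin(g) + 1.1438)*cos(g)/(0.56*sin(g)^3 + 0.44*sin(g)^2 - 0.43*sin(g) + 4.83)^2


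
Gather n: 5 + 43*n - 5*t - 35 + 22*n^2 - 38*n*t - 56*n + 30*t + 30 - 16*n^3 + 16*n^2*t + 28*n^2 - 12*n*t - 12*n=-16*n^3 + n^2*(16*t + 50) + n*(-50*t - 25) + 25*t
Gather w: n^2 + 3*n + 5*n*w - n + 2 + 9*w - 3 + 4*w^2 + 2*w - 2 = n^2 + 2*n + 4*w^2 + w*(5*n + 11) - 3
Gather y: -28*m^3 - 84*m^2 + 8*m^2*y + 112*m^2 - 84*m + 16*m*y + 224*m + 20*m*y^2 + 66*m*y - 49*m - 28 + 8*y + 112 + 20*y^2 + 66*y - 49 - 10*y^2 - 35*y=-28*m^3 + 28*m^2 + 91*m + y^2*(20*m + 10) + y*(8*m^2 + 82*m + 39) + 35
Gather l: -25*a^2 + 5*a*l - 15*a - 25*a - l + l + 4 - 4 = -25*a^2 + 5*a*l - 40*a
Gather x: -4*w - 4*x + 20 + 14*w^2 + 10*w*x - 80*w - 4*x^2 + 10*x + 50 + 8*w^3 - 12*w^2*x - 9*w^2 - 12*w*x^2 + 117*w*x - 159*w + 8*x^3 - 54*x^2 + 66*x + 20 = 8*w^3 + 5*w^2 - 243*w + 8*x^3 + x^2*(-12*w - 58) + x*(-12*w^2 + 127*w + 72) + 90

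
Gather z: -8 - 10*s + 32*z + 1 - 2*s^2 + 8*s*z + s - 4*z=-2*s^2 - 9*s + z*(8*s + 28) - 7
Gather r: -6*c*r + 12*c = -6*c*r + 12*c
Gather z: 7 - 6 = 1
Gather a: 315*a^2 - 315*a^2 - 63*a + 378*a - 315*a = 0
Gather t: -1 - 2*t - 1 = -2*t - 2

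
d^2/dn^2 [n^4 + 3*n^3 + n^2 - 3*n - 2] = 12*n^2 + 18*n + 2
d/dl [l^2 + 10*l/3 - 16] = 2*l + 10/3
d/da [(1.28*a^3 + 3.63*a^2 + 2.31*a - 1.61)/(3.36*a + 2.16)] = (8.6016*a^3 + 20.4912*a^2 + 15.6816*a + 10.3992)/(11.2896*a^2 + 14.5152*a + 4.6656)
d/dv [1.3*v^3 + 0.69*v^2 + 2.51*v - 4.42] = 3.9*v^2 + 1.38*v + 2.51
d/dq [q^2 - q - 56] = 2*q - 1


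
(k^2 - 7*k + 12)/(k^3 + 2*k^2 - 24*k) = (k - 3)/(k*(k + 6))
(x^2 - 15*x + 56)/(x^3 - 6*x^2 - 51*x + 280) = (x - 7)/(x^2 + 2*x - 35)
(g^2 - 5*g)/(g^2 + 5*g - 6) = g*(g - 5)/(g^2 + 5*g - 6)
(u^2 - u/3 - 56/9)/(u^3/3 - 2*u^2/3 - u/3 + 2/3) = (3*u^2 - u - 56/3)/(u^3 - 2*u^2 - u + 2)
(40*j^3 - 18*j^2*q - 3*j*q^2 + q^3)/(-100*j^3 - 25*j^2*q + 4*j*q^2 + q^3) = (-2*j + q)/(5*j + q)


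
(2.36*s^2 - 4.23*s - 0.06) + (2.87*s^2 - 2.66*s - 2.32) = 5.23*s^2 - 6.89*s - 2.38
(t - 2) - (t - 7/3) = 1/3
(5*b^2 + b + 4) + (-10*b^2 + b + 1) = -5*b^2 + 2*b + 5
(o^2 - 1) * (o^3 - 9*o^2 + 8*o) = o^5 - 9*o^4 + 7*o^3 + 9*o^2 - 8*o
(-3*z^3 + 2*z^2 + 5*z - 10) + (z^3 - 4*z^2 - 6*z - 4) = -2*z^3 - 2*z^2 - z - 14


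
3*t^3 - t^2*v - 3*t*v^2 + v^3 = (-3*t + v)*(-t + v)*(t + v)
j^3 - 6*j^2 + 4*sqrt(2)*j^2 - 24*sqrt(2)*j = j*(j - 6)*(j + 4*sqrt(2))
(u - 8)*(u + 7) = u^2 - u - 56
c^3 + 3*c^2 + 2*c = c*(c + 1)*(c + 2)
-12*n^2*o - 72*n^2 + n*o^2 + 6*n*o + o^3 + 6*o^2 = (-3*n + o)*(4*n + o)*(o + 6)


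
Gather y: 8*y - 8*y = 0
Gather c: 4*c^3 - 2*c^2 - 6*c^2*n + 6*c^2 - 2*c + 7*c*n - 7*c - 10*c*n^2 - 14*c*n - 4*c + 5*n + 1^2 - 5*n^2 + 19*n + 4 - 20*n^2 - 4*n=4*c^3 + c^2*(4 - 6*n) + c*(-10*n^2 - 7*n - 13) - 25*n^2 + 20*n + 5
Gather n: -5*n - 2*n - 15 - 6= -7*n - 21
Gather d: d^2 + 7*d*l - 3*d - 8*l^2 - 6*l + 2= d^2 + d*(7*l - 3) - 8*l^2 - 6*l + 2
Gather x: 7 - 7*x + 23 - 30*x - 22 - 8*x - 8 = -45*x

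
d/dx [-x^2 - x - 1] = -2*x - 1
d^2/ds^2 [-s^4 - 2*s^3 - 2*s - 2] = 12*s*(-s - 1)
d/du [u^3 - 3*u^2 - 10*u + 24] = 3*u^2 - 6*u - 10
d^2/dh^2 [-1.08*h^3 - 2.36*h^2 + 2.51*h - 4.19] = -6.48*h - 4.72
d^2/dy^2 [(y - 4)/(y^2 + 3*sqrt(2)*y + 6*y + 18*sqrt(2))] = 2*((y - 4)*(2*y + 3*sqrt(2) + 6)^2 - (3*y + 2 + 3*sqrt(2))*(y^2 + 3*sqrt(2)*y + 6*y + 18*sqrt(2)))/(y^2 + 3*sqrt(2)*y + 6*y + 18*sqrt(2))^3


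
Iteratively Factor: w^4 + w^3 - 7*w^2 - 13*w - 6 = (w + 2)*(w^3 - w^2 - 5*w - 3) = (w + 1)*(w + 2)*(w^2 - 2*w - 3) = (w - 3)*(w + 1)*(w + 2)*(w + 1)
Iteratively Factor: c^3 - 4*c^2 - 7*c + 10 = (c + 2)*(c^2 - 6*c + 5) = (c - 5)*(c + 2)*(c - 1)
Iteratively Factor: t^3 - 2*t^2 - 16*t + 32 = (t - 4)*(t^2 + 2*t - 8) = (t - 4)*(t - 2)*(t + 4)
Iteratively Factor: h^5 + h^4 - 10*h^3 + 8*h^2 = (h)*(h^4 + h^3 - 10*h^2 + 8*h) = h*(h - 1)*(h^3 + 2*h^2 - 8*h) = h*(h - 1)*(h + 4)*(h^2 - 2*h) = h^2*(h - 1)*(h + 4)*(h - 2)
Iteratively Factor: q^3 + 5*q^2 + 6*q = (q + 2)*(q^2 + 3*q) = (q + 2)*(q + 3)*(q)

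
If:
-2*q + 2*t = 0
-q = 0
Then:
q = 0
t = 0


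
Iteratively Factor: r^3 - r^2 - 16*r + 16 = (r - 4)*(r^2 + 3*r - 4) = (r - 4)*(r - 1)*(r + 4)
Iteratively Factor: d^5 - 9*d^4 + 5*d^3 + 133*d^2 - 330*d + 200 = (d - 1)*(d^4 - 8*d^3 - 3*d^2 + 130*d - 200) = (d - 5)*(d - 1)*(d^3 - 3*d^2 - 18*d + 40) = (d - 5)*(d - 1)*(d + 4)*(d^2 - 7*d + 10) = (d - 5)*(d - 2)*(d - 1)*(d + 4)*(d - 5)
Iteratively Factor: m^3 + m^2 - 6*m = (m)*(m^2 + m - 6) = m*(m - 2)*(m + 3)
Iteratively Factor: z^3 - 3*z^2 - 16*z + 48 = (z - 3)*(z^2 - 16) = (z - 3)*(z + 4)*(z - 4)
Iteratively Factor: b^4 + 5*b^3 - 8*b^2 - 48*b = (b + 4)*(b^3 + b^2 - 12*b) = (b - 3)*(b + 4)*(b^2 + 4*b) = (b - 3)*(b + 4)^2*(b)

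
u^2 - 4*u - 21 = (u - 7)*(u + 3)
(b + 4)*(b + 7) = b^2 + 11*b + 28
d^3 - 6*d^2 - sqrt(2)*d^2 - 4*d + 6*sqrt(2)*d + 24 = (d - 6)*(d - 2*sqrt(2))*(d + sqrt(2))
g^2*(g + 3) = g^3 + 3*g^2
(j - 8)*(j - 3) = j^2 - 11*j + 24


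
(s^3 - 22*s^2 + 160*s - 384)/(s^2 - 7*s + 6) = (s^2 - 16*s + 64)/(s - 1)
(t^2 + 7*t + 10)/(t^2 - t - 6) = (t + 5)/(t - 3)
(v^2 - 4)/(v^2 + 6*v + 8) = (v - 2)/(v + 4)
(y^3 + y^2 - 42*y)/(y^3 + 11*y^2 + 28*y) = (y - 6)/(y + 4)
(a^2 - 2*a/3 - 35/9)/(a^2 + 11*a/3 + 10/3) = (a - 7/3)/(a + 2)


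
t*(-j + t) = -j*t + t^2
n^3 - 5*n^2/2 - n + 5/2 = (n - 5/2)*(n - 1)*(n + 1)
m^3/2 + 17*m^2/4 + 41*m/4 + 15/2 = (m/2 + 1)*(m + 3/2)*(m + 5)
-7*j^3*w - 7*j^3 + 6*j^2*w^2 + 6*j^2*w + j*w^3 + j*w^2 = (-j + w)*(7*j + w)*(j*w + j)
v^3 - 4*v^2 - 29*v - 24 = (v - 8)*(v + 1)*(v + 3)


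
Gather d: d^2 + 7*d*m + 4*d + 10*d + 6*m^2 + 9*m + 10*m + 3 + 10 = d^2 + d*(7*m + 14) + 6*m^2 + 19*m + 13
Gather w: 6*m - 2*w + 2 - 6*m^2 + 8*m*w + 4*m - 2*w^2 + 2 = -6*m^2 + 10*m - 2*w^2 + w*(8*m - 2) + 4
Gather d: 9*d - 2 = 9*d - 2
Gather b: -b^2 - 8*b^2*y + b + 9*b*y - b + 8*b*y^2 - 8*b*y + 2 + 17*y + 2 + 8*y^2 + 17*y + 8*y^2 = b^2*(-8*y - 1) + b*(8*y^2 + y) + 16*y^2 + 34*y + 4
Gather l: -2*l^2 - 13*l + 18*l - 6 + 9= -2*l^2 + 5*l + 3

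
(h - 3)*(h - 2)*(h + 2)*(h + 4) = h^4 + h^3 - 16*h^2 - 4*h + 48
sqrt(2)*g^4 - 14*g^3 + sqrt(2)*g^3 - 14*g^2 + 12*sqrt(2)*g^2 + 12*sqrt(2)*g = g*(g - 6*sqrt(2))*(g - sqrt(2))*(sqrt(2)*g + sqrt(2))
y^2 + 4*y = y*(y + 4)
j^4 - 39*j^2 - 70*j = j*(j - 7)*(j + 2)*(j + 5)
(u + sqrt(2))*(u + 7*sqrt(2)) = u^2 + 8*sqrt(2)*u + 14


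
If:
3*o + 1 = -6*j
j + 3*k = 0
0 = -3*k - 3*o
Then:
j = -1/7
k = 1/21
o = -1/21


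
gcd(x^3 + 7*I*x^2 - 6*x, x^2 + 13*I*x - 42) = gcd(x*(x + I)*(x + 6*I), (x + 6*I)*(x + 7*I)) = x + 6*I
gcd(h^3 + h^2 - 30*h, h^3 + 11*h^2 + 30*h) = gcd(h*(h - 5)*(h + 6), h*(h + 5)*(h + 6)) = h^2 + 6*h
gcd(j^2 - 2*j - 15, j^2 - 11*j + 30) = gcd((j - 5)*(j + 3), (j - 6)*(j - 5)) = j - 5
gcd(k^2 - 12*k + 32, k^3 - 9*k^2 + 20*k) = k - 4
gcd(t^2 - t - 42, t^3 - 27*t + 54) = t + 6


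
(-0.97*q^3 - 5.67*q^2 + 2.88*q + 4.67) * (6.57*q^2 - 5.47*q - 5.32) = -6.3729*q^5 - 31.946*q^4 + 55.0969*q^3 + 45.0927*q^2 - 40.8665*q - 24.8444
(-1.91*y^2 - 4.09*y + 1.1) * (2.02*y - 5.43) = -3.8582*y^3 + 2.1095*y^2 + 24.4307*y - 5.973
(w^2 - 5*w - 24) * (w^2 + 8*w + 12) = w^4 + 3*w^3 - 52*w^2 - 252*w - 288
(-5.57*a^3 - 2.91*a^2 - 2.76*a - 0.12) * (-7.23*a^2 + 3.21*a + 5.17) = 40.2711*a^5 + 3.1596*a^4 - 18.1832*a^3 - 23.0367*a^2 - 14.6544*a - 0.6204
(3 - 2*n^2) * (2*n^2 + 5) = -4*n^4 - 4*n^2 + 15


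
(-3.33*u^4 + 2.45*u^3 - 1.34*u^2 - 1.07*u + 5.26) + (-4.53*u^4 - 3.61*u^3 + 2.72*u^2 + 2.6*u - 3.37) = -7.86*u^4 - 1.16*u^3 + 1.38*u^2 + 1.53*u + 1.89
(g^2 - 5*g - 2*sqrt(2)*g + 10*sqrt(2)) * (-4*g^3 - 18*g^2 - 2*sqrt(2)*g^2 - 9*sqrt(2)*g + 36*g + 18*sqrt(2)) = -4*g^5 + 2*g^4 + 6*sqrt(2)*g^4 - 3*sqrt(2)*g^3 + 134*g^3 - 189*sqrt(2)*g^2 - 184*g^2 - 252*g + 270*sqrt(2)*g + 360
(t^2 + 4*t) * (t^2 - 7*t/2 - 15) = t^4 + t^3/2 - 29*t^2 - 60*t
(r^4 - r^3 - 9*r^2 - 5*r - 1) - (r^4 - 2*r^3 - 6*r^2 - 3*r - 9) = r^3 - 3*r^2 - 2*r + 8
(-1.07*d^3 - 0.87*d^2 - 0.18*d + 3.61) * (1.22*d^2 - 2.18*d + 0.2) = -1.3054*d^5 + 1.2712*d^4 + 1.463*d^3 + 4.6226*d^2 - 7.9058*d + 0.722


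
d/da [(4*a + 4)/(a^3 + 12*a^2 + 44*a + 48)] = 4*(-2*a^3 - 15*a^2 - 24*a + 4)/(a^6 + 24*a^5 + 232*a^4 + 1152*a^3 + 3088*a^2 + 4224*a + 2304)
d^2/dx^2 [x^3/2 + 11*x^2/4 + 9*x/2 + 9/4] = 3*x + 11/2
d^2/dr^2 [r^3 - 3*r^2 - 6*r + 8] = 6*r - 6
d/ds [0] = 0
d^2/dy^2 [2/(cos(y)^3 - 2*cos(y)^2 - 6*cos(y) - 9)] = 2*((-21*cos(y) - 16*cos(2*y) + 9*cos(3*y))*(-cos(y)^3 + 2*cos(y)^2 + 6*cos(y) + 9)/4 - 2*(-3*cos(y)^2 + 4*cos(y) + 6)^2*sin(y)^2)/(-cos(y)^3 + 2*cos(y)^2 + 6*cos(y) + 9)^3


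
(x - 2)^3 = x^3 - 6*x^2 + 12*x - 8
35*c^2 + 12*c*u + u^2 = (5*c + u)*(7*c + u)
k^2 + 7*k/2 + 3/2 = (k + 1/2)*(k + 3)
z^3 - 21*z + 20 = (z - 4)*(z - 1)*(z + 5)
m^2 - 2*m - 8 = (m - 4)*(m + 2)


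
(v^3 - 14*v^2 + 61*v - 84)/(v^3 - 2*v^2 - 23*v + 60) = (v - 7)/(v + 5)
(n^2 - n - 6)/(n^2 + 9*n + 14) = (n - 3)/(n + 7)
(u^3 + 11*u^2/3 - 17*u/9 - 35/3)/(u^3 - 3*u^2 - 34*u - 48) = (9*u^2 + 6*u - 35)/(9*(u^2 - 6*u - 16))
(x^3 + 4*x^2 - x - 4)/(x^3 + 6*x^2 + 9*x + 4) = (x - 1)/(x + 1)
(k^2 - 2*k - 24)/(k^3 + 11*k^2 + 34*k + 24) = (k - 6)/(k^2 + 7*k + 6)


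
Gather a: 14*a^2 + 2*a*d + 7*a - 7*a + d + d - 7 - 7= 14*a^2 + 2*a*d + 2*d - 14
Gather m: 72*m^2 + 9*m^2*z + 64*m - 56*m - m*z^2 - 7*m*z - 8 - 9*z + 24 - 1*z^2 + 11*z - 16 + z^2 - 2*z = m^2*(9*z + 72) + m*(-z^2 - 7*z + 8)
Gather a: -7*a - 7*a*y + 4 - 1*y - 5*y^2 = a*(-7*y - 7) - 5*y^2 - y + 4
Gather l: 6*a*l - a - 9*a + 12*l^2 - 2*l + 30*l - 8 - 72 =-10*a + 12*l^2 + l*(6*a + 28) - 80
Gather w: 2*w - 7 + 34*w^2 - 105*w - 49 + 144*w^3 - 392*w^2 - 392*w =144*w^3 - 358*w^2 - 495*w - 56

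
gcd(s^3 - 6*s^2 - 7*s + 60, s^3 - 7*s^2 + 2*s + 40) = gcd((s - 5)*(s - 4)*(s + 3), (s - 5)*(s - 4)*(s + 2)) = s^2 - 9*s + 20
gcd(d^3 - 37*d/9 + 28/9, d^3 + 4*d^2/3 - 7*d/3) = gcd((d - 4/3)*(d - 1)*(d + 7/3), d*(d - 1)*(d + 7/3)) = d^2 + 4*d/3 - 7/3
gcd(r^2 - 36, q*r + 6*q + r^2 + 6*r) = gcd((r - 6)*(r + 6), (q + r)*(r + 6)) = r + 6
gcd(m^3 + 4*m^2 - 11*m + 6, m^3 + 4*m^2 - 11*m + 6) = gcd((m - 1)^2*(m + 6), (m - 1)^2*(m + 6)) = m^3 + 4*m^2 - 11*m + 6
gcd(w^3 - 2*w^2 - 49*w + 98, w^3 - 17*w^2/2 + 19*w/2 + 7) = w^2 - 9*w + 14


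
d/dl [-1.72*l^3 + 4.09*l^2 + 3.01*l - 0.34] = -5.16*l^2 + 8.18*l + 3.01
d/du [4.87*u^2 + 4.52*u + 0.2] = 9.74*u + 4.52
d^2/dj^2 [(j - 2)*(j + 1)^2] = 6*j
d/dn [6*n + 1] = 6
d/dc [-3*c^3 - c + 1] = -9*c^2 - 1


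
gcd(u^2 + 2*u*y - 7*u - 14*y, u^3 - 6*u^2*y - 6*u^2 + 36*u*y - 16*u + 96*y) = 1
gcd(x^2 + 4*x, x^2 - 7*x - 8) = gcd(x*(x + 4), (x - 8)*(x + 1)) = 1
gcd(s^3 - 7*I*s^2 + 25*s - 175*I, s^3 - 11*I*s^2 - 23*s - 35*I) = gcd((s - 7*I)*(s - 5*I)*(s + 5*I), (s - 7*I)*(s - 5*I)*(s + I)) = s^2 - 12*I*s - 35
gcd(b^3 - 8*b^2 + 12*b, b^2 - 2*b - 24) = b - 6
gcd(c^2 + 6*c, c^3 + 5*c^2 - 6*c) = c^2 + 6*c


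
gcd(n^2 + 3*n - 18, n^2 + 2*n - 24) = n + 6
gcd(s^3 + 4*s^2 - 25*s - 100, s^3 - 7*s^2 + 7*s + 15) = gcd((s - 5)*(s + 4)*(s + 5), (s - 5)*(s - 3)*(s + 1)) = s - 5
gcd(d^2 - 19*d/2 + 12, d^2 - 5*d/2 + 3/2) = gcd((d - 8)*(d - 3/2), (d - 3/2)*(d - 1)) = d - 3/2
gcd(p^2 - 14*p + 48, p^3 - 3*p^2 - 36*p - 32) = p - 8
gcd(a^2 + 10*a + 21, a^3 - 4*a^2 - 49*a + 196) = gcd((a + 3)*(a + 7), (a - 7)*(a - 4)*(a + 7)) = a + 7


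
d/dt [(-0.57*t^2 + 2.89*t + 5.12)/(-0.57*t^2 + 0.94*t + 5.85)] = (1.1115*t^2 - 0.832199999999999*t + 12.0937)/(0.3249*t^4 - 1.0716*t^3 - 5.7854*t^2 + 10.998*t + 34.2225)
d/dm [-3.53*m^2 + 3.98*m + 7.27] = 3.98 - 7.06*m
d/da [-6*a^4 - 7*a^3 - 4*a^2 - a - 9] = -24*a^3 - 21*a^2 - 8*a - 1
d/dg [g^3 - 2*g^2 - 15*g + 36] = 3*g^2 - 4*g - 15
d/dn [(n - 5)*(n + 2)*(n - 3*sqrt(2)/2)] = 3*n^2 - 6*n - 3*sqrt(2)*n - 10 + 9*sqrt(2)/2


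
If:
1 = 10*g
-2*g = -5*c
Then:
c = 1/25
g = 1/10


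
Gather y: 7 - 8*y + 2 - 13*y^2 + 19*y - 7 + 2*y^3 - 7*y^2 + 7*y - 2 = 2*y^3 - 20*y^2 + 18*y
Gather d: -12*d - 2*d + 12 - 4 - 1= 7 - 14*d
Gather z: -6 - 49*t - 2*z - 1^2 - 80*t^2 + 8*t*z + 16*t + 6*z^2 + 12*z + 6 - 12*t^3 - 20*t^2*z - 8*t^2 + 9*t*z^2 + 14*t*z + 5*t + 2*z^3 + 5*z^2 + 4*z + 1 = -12*t^3 - 88*t^2 - 28*t + 2*z^3 + z^2*(9*t + 11) + z*(-20*t^2 + 22*t + 14)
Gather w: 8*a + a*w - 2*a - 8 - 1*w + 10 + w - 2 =a*w + 6*a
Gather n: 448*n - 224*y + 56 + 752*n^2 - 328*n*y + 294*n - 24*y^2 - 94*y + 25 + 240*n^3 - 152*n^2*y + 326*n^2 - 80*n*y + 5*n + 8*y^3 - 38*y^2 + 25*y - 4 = 240*n^3 + n^2*(1078 - 152*y) + n*(747 - 408*y) + 8*y^3 - 62*y^2 - 293*y + 77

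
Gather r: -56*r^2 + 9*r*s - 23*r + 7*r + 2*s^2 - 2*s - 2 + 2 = -56*r^2 + r*(9*s - 16) + 2*s^2 - 2*s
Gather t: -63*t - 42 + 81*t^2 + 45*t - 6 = 81*t^2 - 18*t - 48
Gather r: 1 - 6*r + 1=2 - 6*r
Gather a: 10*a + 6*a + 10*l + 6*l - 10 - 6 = 16*a + 16*l - 16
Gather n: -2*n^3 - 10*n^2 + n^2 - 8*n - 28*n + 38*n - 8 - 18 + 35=-2*n^3 - 9*n^2 + 2*n + 9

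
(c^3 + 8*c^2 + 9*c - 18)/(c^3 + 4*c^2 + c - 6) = (c + 6)/(c + 2)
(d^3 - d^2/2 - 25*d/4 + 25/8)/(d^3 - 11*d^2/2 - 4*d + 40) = (d^2 - 3*d + 5/4)/(d^2 - 8*d + 16)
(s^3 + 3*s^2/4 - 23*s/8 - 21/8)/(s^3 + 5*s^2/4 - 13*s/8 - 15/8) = (4*s - 7)/(4*s - 5)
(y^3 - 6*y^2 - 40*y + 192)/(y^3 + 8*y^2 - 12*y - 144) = (y - 8)/(y + 6)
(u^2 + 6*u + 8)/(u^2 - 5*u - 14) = (u + 4)/(u - 7)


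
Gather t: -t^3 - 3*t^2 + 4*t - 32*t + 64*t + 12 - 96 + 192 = -t^3 - 3*t^2 + 36*t + 108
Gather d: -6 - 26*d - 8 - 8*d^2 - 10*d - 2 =-8*d^2 - 36*d - 16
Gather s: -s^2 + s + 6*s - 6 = -s^2 + 7*s - 6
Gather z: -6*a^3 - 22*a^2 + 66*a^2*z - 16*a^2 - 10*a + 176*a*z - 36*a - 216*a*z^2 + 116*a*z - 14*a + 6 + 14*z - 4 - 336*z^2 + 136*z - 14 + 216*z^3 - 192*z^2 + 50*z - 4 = -6*a^3 - 38*a^2 - 60*a + 216*z^3 + z^2*(-216*a - 528) + z*(66*a^2 + 292*a + 200) - 16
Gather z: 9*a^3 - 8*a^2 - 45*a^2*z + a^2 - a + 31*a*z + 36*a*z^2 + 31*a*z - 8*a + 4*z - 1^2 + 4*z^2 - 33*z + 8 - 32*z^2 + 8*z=9*a^3 - 7*a^2 - 9*a + z^2*(36*a - 28) + z*(-45*a^2 + 62*a - 21) + 7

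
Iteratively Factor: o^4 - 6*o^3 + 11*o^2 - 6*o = (o - 3)*(o^3 - 3*o^2 + 2*o) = (o - 3)*(o - 2)*(o^2 - o) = o*(o - 3)*(o - 2)*(o - 1)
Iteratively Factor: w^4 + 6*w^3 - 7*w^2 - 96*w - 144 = (w + 3)*(w^3 + 3*w^2 - 16*w - 48) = (w + 3)*(w + 4)*(w^2 - w - 12) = (w + 3)^2*(w + 4)*(w - 4)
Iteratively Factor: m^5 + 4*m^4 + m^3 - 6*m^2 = (m)*(m^4 + 4*m^3 + m^2 - 6*m) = m*(m + 3)*(m^3 + m^2 - 2*m) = m*(m + 2)*(m + 3)*(m^2 - m) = m^2*(m + 2)*(m + 3)*(m - 1)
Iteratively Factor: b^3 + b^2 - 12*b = (b - 3)*(b^2 + 4*b) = (b - 3)*(b + 4)*(b)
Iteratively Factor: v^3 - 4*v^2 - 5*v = (v - 5)*(v^2 + v) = v*(v - 5)*(v + 1)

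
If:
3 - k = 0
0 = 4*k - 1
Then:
No Solution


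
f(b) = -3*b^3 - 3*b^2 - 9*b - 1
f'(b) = -9*b^2 - 6*b - 9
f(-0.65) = 4.41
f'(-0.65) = -8.90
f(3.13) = -150.55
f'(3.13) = -115.95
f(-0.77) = 5.52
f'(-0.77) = -9.72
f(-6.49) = 751.13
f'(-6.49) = -349.14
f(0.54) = -7.21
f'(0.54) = -14.86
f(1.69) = -39.26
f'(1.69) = -44.84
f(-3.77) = 151.04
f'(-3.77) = -114.30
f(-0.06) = -0.47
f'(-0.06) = -8.67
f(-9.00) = 2024.00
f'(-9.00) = -684.00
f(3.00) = -136.00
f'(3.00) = -108.00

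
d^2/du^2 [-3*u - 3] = 0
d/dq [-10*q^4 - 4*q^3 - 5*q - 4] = -40*q^3 - 12*q^2 - 5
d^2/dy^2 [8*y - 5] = 0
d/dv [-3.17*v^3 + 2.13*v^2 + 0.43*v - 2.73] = -9.51*v^2 + 4.26*v + 0.43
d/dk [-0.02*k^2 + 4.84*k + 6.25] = 4.84 - 0.04*k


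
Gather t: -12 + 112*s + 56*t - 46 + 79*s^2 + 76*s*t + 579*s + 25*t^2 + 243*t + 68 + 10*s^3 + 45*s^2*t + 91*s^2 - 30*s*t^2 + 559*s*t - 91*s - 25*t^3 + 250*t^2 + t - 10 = 10*s^3 + 170*s^2 + 600*s - 25*t^3 + t^2*(275 - 30*s) + t*(45*s^2 + 635*s + 300)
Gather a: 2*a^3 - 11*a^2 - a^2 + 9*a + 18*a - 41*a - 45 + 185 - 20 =2*a^3 - 12*a^2 - 14*a + 120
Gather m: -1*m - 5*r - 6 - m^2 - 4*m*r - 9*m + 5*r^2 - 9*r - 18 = -m^2 + m*(-4*r - 10) + 5*r^2 - 14*r - 24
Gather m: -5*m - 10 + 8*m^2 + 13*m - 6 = 8*m^2 + 8*m - 16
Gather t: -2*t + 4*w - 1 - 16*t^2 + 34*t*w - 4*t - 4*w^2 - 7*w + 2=-16*t^2 + t*(34*w - 6) - 4*w^2 - 3*w + 1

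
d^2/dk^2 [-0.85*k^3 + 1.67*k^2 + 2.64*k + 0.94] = 3.34 - 5.1*k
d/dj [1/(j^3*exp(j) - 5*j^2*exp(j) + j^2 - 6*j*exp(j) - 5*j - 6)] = (-j^3*exp(j) + 2*j^2*exp(j) + 16*j*exp(j) - 2*j + 6*exp(j) + 5)/(-j^3*exp(j) + 5*j^2*exp(j) - j^2 + 6*j*exp(j) + 5*j + 6)^2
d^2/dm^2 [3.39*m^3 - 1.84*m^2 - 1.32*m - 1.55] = 20.34*m - 3.68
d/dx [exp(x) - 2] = exp(x)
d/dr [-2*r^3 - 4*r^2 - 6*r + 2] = -6*r^2 - 8*r - 6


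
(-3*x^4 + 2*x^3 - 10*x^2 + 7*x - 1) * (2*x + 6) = -6*x^5 - 14*x^4 - 8*x^3 - 46*x^2 + 40*x - 6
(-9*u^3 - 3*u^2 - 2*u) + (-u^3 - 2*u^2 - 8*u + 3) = -10*u^3 - 5*u^2 - 10*u + 3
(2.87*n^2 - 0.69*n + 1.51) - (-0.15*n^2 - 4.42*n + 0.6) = 3.02*n^2 + 3.73*n + 0.91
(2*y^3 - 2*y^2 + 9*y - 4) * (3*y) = 6*y^4 - 6*y^3 + 27*y^2 - 12*y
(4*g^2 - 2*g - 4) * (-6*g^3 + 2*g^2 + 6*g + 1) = -24*g^5 + 20*g^4 + 44*g^3 - 16*g^2 - 26*g - 4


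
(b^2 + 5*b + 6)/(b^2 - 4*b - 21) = (b + 2)/(b - 7)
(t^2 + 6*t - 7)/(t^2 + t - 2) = (t + 7)/(t + 2)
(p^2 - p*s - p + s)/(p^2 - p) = (p - s)/p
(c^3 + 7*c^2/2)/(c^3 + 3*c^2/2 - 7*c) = c/(c - 2)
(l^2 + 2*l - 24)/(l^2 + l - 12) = (l^2 + 2*l - 24)/(l^2 + l - 12)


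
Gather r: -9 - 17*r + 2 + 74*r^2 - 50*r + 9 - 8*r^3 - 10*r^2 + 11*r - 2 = -8*r^3 + 64*r^2 - 56*r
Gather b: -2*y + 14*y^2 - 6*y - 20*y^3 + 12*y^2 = -20*y^3 + 26*y^2 - 8*y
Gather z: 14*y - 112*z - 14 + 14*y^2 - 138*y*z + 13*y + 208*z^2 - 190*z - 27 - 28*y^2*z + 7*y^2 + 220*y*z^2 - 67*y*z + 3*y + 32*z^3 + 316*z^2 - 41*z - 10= 21*y^2 + 30*y + 32*z^3 + z^2*(220*y + 524) + z*(-28*y^2 - 205*y - 343) - 51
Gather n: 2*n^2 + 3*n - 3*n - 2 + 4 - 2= 2*n^2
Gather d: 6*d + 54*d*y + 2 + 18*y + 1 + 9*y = d*(54*y + 6) + 27*y + 3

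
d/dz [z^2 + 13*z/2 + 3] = 2*z + 13/2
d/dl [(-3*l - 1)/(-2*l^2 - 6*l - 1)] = (-6*l^2 - 4*l - 3)/(4*l^4 + 24*l^3 + 40*l^2 + 12*l + 1)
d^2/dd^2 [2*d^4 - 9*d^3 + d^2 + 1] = 24*d^2 - 54*d + 2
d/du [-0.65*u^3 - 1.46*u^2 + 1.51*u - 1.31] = -1.95*u^2 - 2.92*u + 1.51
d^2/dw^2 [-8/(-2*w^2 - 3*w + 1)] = 16*(-4*w^2 - 6*w + (4*w + 3)^2 + 2)/(2*w^2 + 3*w - 1)^3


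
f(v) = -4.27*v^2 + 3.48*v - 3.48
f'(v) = 3.48 - 8.54*v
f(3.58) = -45.75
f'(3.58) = -27.09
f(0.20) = -2.95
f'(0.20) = 1.77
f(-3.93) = -83.11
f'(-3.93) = 37.04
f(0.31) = -2.81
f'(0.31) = 0.83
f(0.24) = -2.89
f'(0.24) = 1.43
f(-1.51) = -18.47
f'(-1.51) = 16.38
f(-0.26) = -4.67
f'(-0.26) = 5.70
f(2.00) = -13.60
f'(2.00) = -13.60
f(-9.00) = -380.67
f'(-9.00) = 80.34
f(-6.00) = -178.08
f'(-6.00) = 54.72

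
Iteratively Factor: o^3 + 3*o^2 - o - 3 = (o - 1)*(o^2 + 4*o + 3) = (o - 1)*(o + 1)*(o + 3)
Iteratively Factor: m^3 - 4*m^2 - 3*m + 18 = (m - 3)*(m^2 - m - 6) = (m - 3)^2*(m + 2)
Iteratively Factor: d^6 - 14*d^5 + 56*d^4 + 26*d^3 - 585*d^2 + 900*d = (d - 3)*(d^5 - 11*d^4 + 23*d^3 + 95*d^2 - 300*d) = d*(d - 3)*(d^4 - 11*d^3 + 23*d^2 + 95*d - 300) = d*(d - 3)*(d + 3)*(d^3 - 14*d^2 + 65*d - 100) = d*(d - 5)*(d - 3)*(d + 3)*(d^2 - 9*d + 20) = d*(d - 5)*(d - 4)*(d - 3)*(d + 3)*(d - 5)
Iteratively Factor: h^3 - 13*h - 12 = (h + 3)*(h^2 - 3*h - 4) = (h - 4)*(h + 3)*(h + 1)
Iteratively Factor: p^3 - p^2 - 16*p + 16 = (p - 4)*(p^2 + 3*p - 4) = (p - 4)*(p + 4)*(p - 1)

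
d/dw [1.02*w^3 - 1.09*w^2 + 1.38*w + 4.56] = 3.06*w^2 - 2.18*w + 1.38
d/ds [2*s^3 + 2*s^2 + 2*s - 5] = 6*s^2 + 4*s + 2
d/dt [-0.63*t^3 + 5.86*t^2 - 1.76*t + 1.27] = -1.89*t^2 + 11.72*t - 1.76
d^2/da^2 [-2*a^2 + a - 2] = -4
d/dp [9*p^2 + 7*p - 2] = 18*p + 7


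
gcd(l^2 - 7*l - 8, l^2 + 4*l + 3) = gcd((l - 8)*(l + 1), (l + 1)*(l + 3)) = l + 1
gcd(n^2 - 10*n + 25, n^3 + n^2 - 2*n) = 1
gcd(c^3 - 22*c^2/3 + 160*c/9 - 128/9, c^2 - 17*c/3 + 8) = c - 8/3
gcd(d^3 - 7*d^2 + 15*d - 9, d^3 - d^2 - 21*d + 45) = d^2 - 6*d + 9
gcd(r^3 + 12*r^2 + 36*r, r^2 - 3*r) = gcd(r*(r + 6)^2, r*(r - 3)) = r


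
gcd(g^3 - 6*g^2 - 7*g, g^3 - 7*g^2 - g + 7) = g^2 - 6*g - 7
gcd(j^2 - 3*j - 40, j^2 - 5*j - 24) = j - 8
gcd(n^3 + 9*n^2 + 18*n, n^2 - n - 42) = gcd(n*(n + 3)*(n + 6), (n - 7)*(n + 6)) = n + 6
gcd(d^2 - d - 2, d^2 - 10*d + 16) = d - 2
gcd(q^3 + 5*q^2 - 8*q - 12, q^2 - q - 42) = q + 6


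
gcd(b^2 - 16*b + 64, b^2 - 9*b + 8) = b - 8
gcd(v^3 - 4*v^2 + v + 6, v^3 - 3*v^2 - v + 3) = v^2 - 2*v - 3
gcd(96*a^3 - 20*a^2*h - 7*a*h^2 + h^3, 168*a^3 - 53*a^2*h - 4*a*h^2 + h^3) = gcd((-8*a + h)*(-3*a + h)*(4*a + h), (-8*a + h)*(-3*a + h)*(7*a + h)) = 24*a^2 - 11*a*h + h^2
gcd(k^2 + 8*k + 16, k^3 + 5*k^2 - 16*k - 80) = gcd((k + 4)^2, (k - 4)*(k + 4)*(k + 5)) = k + 4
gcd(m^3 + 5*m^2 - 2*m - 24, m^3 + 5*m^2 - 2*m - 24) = m^3 + 5*m^2 - 2*m - 24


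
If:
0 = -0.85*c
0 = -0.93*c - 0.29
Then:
No Solution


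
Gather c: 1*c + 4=c + 4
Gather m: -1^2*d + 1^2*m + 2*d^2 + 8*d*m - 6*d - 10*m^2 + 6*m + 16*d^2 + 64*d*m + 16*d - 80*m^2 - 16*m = 18*d^2 + 9*d - 90*m^2 + m*(72*d - 9)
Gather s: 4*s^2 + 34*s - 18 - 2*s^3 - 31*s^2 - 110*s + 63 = -2*s^3 - 27*s^2 - 76*s + 45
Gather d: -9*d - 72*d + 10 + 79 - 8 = 81 - 81*d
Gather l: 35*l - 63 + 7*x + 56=35*l + 7*x - 7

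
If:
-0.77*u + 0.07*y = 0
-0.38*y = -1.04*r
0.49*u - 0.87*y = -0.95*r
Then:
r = 0.00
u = 0.00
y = 0.00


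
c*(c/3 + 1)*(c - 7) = c^3/3 - 4*c^2/3 - 7*c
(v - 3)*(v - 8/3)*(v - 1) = v^3 - 20*v^2/3 + 41*v/3 - 8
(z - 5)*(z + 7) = z^2 + 2*z - 35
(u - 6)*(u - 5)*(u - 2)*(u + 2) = u^4 - 11*u^3 + 26*u^2 + 44*u - 120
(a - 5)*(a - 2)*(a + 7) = a^3 - 39*a + 70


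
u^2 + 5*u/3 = u*(u + 5/3)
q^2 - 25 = (q - 5)*(q + 5)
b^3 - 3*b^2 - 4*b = b*(b - 4)*(b + 1)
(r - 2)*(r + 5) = r^2 + 3*r - 10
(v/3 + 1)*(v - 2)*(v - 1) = v^3/3 - 7*v/3 + 2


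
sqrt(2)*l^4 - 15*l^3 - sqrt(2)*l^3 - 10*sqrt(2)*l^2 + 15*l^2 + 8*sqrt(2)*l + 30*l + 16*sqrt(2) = (l - 2)*(l + 1)*(l - 8*sqrt(2))*(sqrt(2)*l + 1)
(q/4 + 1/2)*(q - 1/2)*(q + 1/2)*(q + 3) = q^4/4 + 5*q^3/4 + 23*q^2/16 - 5*q/16 - 3/8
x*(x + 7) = x^2 + 7*x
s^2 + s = s*(s + 1)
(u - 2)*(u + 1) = u^2 - u - 2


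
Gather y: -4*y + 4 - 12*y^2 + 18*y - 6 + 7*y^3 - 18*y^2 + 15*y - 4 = 7*y^3 - 30*y^2 + 29*y - 6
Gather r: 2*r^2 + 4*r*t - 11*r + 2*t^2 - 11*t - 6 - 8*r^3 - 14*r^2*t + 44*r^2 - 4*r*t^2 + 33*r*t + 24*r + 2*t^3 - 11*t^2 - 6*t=-8*r^3 + r^2*(46 - 14*t) + r*(-4*t^2 + 37*t + 13) + 2*t^3 - 9*t^2 - 17*t - 6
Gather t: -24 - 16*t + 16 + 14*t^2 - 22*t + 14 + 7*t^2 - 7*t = 21*t^2 - 45*t + 6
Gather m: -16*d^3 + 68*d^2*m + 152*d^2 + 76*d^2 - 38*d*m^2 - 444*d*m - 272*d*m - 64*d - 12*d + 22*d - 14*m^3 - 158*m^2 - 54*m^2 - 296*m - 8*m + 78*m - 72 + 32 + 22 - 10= -16*d^3 + 228*d^2 - 54*d - 14*m^3 + m^2*(-38*d - 212) + m*(68*d^2 - 716*d - 226) - 28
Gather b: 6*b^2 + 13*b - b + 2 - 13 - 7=6*b^2 + 12*b - 18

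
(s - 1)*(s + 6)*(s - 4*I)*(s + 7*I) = s^4 + 5*s^3 + 3*I*s^3 + 22*s^2 + 15*I*s^2 + 140*s - 18*I*s - 168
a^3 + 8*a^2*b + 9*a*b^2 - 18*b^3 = (a - b)*(a + 3*b)*(a + 6*b)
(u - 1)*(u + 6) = u^2 + 5*u - 6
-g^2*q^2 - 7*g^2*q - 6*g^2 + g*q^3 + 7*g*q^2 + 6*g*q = (-g + q)*(q + 6)*(g*q + g)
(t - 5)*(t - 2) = t^2 - 7*t + 10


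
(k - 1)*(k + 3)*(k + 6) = k^3 + 8*k^2 + 9*k - 18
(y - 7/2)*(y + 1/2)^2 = y^3 - 5*y^2/2 - 13*y/4 - 7/8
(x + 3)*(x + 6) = x^2 + 9*x + 18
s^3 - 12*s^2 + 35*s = s*(s - 7)*(s - 5)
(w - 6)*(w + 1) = w^2 - 5*w - 6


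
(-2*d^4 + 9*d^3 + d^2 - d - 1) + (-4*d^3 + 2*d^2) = -2*d^4 + 5*d^3 + 3*d^2 - d - 1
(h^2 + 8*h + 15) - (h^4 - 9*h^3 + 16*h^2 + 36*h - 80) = -h^4 + 9*h^3 - 15*h^2 - 28*h + 95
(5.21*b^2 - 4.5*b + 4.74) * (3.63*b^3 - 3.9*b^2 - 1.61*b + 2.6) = 18.9123*b^5 - 36.654*b^4 + 26.3681*b^3 + 2.305*b^2 - 19.3314*b + 12.324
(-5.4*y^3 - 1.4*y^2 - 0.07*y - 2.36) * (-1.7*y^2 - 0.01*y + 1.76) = 9.18*y^5 + 2.434*y^4 - 9.371*y^3 + 1.5487*y^2 - 0.0996*y - 4.1536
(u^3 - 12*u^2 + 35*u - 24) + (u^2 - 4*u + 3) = u^3 - 11*u^2 + 31*u - 21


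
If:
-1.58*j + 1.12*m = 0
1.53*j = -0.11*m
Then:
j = 0.00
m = 0.00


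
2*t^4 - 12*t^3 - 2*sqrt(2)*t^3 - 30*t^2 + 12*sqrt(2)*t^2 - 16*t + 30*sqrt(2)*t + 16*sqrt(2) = (t - 8)*(t - sqrt(2))*(sqrt(2)*t + sqrt(2))^2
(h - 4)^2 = h^2 - 8*h + 16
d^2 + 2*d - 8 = (d - 2)*(d + 4)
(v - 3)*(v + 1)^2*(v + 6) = v^4 + 5*v^3 - 11*v^2 - 33*v - 18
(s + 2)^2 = s^2 + 4*s + 4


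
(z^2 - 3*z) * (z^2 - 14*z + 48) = z^4 - 17*z^3 + 90*z^2 - 144*z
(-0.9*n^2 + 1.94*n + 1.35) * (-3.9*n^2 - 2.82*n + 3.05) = 3.51*n^4 - 5.028*n^3 - 13.4808*n^2 + 2.11*n + 4.1175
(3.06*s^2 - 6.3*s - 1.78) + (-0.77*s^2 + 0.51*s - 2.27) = 2.29*s^2 - 5.79*s - 4.05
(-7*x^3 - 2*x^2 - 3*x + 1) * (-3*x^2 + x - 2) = 21*x^5 - x^4 + 21*x^3 - 2*x^2 + 7*x - 2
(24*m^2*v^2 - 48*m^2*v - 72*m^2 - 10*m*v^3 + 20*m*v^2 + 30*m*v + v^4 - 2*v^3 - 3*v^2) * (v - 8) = 24*m^2*v^3 - 240*m^2*v^2 + 312*m^2*v + 576*m^2 - 10*m*v^4 + 100*m*v^3 - 130*m*v^2 - 240*m*v + v^5 - 10*v^4 + 13*v^3 + 24*v^2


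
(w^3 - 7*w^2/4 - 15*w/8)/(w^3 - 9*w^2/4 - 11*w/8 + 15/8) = w*(4*w + 3)/(4*w^2 + w - 3)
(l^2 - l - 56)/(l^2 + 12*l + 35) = (l - 8)/(l + 5)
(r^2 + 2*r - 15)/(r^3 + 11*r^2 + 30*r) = (r - 3)/(r*(r + 6))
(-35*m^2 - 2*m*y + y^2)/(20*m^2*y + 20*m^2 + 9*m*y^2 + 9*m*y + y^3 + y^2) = (-7*m + y)/(4*m*y + 4*m + y^2 + y)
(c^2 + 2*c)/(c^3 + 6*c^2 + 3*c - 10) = c/(c^2 + 4*c - 5)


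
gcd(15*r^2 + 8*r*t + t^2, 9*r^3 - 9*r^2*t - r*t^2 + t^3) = 3*r + t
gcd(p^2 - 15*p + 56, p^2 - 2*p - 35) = p - 7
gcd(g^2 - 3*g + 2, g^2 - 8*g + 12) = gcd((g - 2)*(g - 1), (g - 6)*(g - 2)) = g - 2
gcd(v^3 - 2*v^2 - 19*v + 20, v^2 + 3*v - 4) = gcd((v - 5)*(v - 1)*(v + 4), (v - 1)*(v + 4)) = v^2 + 3*v - 4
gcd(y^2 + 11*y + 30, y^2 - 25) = y + 5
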